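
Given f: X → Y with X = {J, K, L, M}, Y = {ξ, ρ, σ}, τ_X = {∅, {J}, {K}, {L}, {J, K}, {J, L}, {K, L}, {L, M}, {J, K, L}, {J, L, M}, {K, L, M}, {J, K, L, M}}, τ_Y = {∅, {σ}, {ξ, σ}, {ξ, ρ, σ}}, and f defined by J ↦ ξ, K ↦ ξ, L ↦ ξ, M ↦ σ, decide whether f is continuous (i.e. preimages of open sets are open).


f is NOT continuous.

Compute f^{-1}(U) for each U ∈ τ_Y:
  U = ∅: f^{-1}(U) = ∅ ∈ τ_X ✓.
  U = {σ}: f^{-1}(U) = {M} ∉ τ_X ✗.
  U = {ξ, σ}: f^{-1}(U) = {J, K, L, M} ∈ τ_X ✓.
  U = {ξ, ρ, σ}: f^{-1}(U) = {J, K, L, M} ∈ τ_X ✓.
Found U = {σ} with f^{-1}(U) = {M} not in τ_X. Therefore f is NOT continuous.


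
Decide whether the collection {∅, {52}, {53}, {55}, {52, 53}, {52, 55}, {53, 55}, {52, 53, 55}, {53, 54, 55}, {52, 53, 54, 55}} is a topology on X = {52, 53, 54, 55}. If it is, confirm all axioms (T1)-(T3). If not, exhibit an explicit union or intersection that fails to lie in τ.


τ IS a topology on X.

Axiom (T1): ∅ ∈ τ? Yes; X ∈ τ? Yes.
Axiom (T2/T3): check pairwise unions and intersections of members of τ.
All pairwise intersections and unions checked — each lies in τ. Therefore τ satisfies (T1), (T2), (T3): it IS a topology on X.


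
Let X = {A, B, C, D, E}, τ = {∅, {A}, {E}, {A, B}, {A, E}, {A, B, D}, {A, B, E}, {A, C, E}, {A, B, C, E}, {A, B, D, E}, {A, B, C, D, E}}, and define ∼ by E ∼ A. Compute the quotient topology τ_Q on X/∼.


X/∼ = {[A=E], [B], [C], [D]}; |τ_Q| = 7.

Equivalence classes: [A=E], [B], [C], [D].
Quotient map π: X → X/∼ sends A ↦ [A=E], B ↦ [B], C ↦ [C], D ↦ [D], E ↦ [A=E].
For each subset V ⊆ X/∼, compute π^{-1}(V) ⊆ X and check whether π^{-1}(V) ∈ τ. V is open in τ_Q iff π^{-1}(V) ∈ τ.
  V = {}: π^{-1}(V) = ∅ ∈ τ ✓.
  V = {[A=E]}: π^{-1}(V) = {A, E} ∈ τ ✓.
  V = {[B]}: π^{-1}(V) = {B} ∉ τ ✗.
  V = {[A=E], [B]}: π^{-1}(V) = {A, B, E} ∈ τ ✓.
  V = {[C]}: π^{-1}(V) = {C} ∉ τ ✗.
  V = {[A=E], [C]}: π^{-1}(V) = {A, C, E} ∈ τ ✓.
  V = {[B], [C]}: π^{-1}(V) = {B, C} ∉ τ ✗.
  V = {[A=E], [B], [C]}: π^{-1}(V) = {A, B, C, E} ∈ τ ✓.
  V = {[D]}: π^{-1}(V) = {D} ∉ τ ✗.
  V = {[A=E], [D]}: π^{-1}(V) = {A, D, E} ∉ τ ✗.
  V = {[B], [D]}: π^{-1}(V) = {B, D} ∉ τ ✗.
  V = {[A=E], [B], [D]}: π^{-1}(V) = {A, B, D, E} ∈ τ ✓.
  V = {[C], [D]}: π^{-1}(V) = {C, D} ∉ τ ✗.
  V = {[A=E], [C], [D]}: π^{-1}(V) = {A, C, D, E} ∉ τ ✗.
  V = {[B], [C], [D]}: π^{-1}(V) = {B, C, D} ∉ τ ✗.
  V = {[A=E], [B], [C], [D]}: π^{-1}(V) = {A, B, C, D, E} ∈ τ ✓.
Open sets in the quotient: τ_Q = {{}, {[A=E]}, {[A=E], [B]}, {[A=E], [C]}, {[A=E], [B], [C]}, {[A=E], [B], [D]}, {[A=E], [B], [C], [D]}} (7 elements).


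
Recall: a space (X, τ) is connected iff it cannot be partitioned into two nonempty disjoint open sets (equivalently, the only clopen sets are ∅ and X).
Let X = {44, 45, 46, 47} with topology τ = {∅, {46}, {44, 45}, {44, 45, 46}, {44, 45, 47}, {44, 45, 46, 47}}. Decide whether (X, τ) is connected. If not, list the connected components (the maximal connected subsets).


(X, τ) is disconnected; components = [{46}, {44, 45, 47}].

Find clopen sets (U ∈ τ with X ∖ U ∈ τ):
  U = ∅, X ∖ U = {44, 45, 46, 47} — both open, so U is clopen.
  U = {46}, X ∖ U = {44, 45, 47} — both open, so U is clopen.
  U = {44, 45, 47}, X ∖ U = {46} — both open, so U is clopen.
  U = {44, 45, 46, 47}, X ∖ U = ∅ — both open, so U is clopen.
Nontrivial clopen(s) exist: e.g. {44, 45, 47}. So (X, τ) is disconnected.
Compute connected components by grouping points that agree on all clopens:
  component: {46}
  component: {44, 45, 47}


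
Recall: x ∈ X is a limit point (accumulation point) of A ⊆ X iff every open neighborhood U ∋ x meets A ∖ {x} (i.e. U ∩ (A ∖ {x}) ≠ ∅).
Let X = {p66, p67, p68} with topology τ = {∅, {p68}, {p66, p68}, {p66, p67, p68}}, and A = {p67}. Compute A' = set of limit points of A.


A' = ∅

For each x ∈ X, list the open sets U ∈ τ with x ∈ U, then check whether U ∩ (A ∖ {x}) ≠ ∅ for every such U.
  x = p66: open {p66, p68} ∋ x has {p66, p68} ∩ (A ∖ {p66}) = ∅, so x is NOT a limit point.
  x = p67: open {p66, p67, p68} ∋ x has {p66, p67, p68} ∩ (A ∖ {p67}) = ∅, so x is NOT a limit point.
  x = p68: open {p68} ∋ x has {p68} ∩ (A ∖ {p68}) = ∅, so x is NOT a limit point.
Collecting: A' = ∅.


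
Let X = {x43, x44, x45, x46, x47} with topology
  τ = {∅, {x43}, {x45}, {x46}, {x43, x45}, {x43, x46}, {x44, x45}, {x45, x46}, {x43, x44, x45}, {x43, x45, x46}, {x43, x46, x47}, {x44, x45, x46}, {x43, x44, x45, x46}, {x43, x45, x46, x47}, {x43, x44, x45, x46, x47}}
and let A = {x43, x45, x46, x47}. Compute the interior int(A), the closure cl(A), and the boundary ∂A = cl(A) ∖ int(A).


int(A) = {x43, x45, x46, x47}, cl(A) = {x43, x44, x45, x46, x47}, ∂A = {x44}.

Closed sets in (X, τ) are complements of opens:
  closed(X, τ) = {∅, {x44}, {x47}, {x43, x47}, {x44, x45}, {x44, x47}, {x46, x47}, {x43, x44, x47}, {x43, x46, x47}, {x44, x45, x47}, {x44, x46, x47}, {x43, x44, x45, x47}, {x43, x44, x46, x47}, {x44, x45, x46, x47}, {x43, x44, x45, x46, x47}}.
int(A) = ⋃ {U ∈ τ : U ⊆ A}. Opens contained in A: ∅, {x43}, {x45}, {x46}, {x43, x45}, {x43, x46}, {x45, x46}, {x43, x45, x46}, {x43, x46, x47}, {x43, x45, x46, x47}.
Taking the union of these: int(A) = {x43, x45, x46, x47}.
cl(A) = ⋂ {C closed : A ⊆ C}. Closed sets containing A: {x43, x44, x45, x46, x47}.
Intersecting these: cl(A) = {x43, x44, x45, x46, x47}.
∂A = cl(A) ∖ int(A) = {x43, x44, x45, x46, x47} ∖ {x43, x45, x46, x47} = {x44}.


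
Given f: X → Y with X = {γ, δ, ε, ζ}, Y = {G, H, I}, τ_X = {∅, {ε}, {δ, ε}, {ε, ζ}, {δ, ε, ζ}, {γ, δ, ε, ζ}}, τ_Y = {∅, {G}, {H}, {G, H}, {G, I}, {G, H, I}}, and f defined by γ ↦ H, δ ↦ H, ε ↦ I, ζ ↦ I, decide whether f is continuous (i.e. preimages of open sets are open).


f is NOT continuous.

Compute f^{-1}(U) for each U ∈ τ_Y:
  U = ∅: f^{-1}(U) = ∅ ∈ τ_X ✓.
  U = {G}: f^{-1}(U) = ∅ ∈ τ_X ✓.
  U = {H}: f^{-1}(U) = {γ, δ} ∉ τ_X ✗.
  U = {G, H}: f^{-1}(U) = {γ, δ} ∉ τ_X ✗.
  U = {G, I}: f^{-1}(U) = {ε, ζ} ∈ τ_X ✓.
  U = {G, H, I}: f^{-1}(U) = {γ, δ, ε, ζ} ∈ τ_X ✓.
Found U = {H} with f^{-1}(U) = {γ, δ} not in τ_X. Therefore f is NOT continuous.


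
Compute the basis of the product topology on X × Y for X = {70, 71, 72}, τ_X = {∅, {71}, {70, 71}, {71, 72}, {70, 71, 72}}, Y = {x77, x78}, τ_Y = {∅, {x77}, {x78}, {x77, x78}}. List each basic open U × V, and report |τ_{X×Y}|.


Basis B = {∅ × ∅, {71} × {x77}, {71} × {x78}, {70, 71} × {x77}, {70, 71} × {x78}, {71} × {x77, x78}, {71, 72} × {x77}, {71, 72} × {x78}, {70, 71, 72} × {x77}, {70, 71, 72} × {x78}, {70, 71} × {x77, x78}, {71, 72} × {x77, x78}, {70, 71, 72} × {x77, x78}}; |τ_{X×Y}| = 25.

Enumerate products U × V with U ∈ τ_X, V ∈ τ_Y (deduplicated):
  ∅ × ∅ = {} (∅)
  {71} × {x77} = {(71,x77)}
  {71} × {x78} = {(71,x78)}
  {70, 71} × {x77} = {(70,x77), (71,x77)}
  {70, 71} × {x78} = {(70,x78), (71,x78)}
  {71} × {x77, x78} = {(71,x77), (71,x78)}
  {71, 72} × {x77} = {(71,x77), (72,x77)}
  {71, 72} × {x78} = {(71,x78), (72,x78)}
  {70, 71, 72} × {x77} = {(70,x77), (71,x77), (72,x77)}
  {70, 71, 72} × {x78} = {(70,x78), (71,x78), (72,x78)}
  {70, 71} × {x77, x78} = {(70,x77), (70,x78), (71,x77), (71,x78)}
  {71, 72} × {x77, x78} = {(71,x77), (71,x78), (72,x77), (72,x78)}
  {70, 71, 72} × {x77, x78} = {(70,x77), (70,x78), (71,x77), (71,x78), (72,x77), (72,x78)}
These 13 distinct sets form the basis B.
Close under arbitrary unions to get τ_{X×Y}; counting gives |τ_{X×Y}| = 25.


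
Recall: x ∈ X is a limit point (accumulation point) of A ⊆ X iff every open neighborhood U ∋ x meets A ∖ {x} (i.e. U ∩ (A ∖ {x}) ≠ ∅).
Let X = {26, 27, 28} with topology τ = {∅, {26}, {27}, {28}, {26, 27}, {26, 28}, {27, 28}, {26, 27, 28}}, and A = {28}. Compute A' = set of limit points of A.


A' = ∅

For each x ∈ X, list the open sets U ∈ τ with x ∈ U, then check whether U ∩ (A ∖ {x}) ≠ ∅ for every such U.
  x = 26: open {26} ∋ x has {26} ∩ (A ∖ {26}) = ∅, so x is NOT a limit point.
  x = 27: open {27} ∋ x has {27} ∩ (A ∖ {27}) = ∅, so x is NOT a limit point.
  x = 28: open {28} ∋ x has {28} ∩ (A ∖ {28}) = ∅, so x is NOT a limit point.
Collecting: A' = ∅.


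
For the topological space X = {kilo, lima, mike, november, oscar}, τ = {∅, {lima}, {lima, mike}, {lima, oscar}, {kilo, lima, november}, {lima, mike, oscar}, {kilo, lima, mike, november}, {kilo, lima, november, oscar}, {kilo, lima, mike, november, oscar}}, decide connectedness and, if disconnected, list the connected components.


(X, τ) is connected.

Find clopen sets (U ∈ τ with X ∖ U ∈ τ):
  U = ∅, X ∖ U = {kilo, lima, mike, november, oscar} — both open, so U is clopen.
  U = {kilo, lima, mike, november, oscar}, X ∖ U = ∅ — both open, so U is clopen.
Only trivial clopens (∅ and X) exist, so (X, τ) is connected.
Compute connected components by grouping points that agree on all clopens:
  component: {kilo, lima, mike, november, oscar}


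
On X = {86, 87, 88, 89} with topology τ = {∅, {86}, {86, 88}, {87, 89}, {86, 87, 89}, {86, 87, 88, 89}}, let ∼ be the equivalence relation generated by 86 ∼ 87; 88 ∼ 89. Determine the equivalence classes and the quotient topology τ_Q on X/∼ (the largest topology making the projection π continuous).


X/∼ = {[86=87], [88=89]}; |τ_Q| = 2.

Equivalence classes: [86=87], [88=89].
Quotient map π: X → X/∼ sends 86 ↦ [86=87], 87 ↦ [86=87], 88 ↦ [88=89], 89 ↦ [88=89].
For each subset V ⊆ X/∼, compute π^{-1}(V) ⊆ X and check whether π^{-1}(V) ∈ τ. V is open in τ_Q iff π^{-1}(V) ∈ τ.
  V = {}: π^{-1}(V) = ∅ ∈ τ ✓.
  V = {[86=87]}: π^{-1}(V) = {86, 87} ∉ τ ✗.
  V = {[88=89]}: π^{-1}(V) = {88, 89} ∉ τ ✗.
  V = {[86=87], [88=89]}: π^{-1}(V) = {86, 87, 88, 89} ∈ τ ✓.
Open sets in the quotient: τ_Q = {{}, {[86=87], [88=89]}} (2 elements).


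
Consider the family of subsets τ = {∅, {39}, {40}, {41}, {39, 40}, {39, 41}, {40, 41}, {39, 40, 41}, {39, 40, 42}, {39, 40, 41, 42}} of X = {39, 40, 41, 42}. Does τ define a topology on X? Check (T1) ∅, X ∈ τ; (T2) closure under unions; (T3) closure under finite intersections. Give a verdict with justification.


τ IS a topology on X.

Axiom (T1): ∅ ∈ τ? Yes; X ∈ τ? Yes.
Axiom (T2/T3): check pairwise unions and intersections of members of τ.
All pairwise intersections and unions checked — each lies in τ. Therefore τ satisfies (T1), (T2), (T3): it IS a topology on X.


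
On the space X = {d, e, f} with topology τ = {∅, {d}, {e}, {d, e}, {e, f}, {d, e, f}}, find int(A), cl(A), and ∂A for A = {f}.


int(A) = ∅, cl(A) = {f}, ∂A = {f}.

Closed sets in (X, τ) are complements of opens:
  closed(X, τ) = {∅, {d}, {f}, {d, f}, {e, f}, {d, e, f}}.
int(A) = ⋃ {U ∈ τ : U ⊆ A}. Opens contained in A: ∅.
Taking the union of these: int(A) = ∅.
cl(A) = ⋂ {C closed : A ⊆ C}. Closed sets containing A: {f}, {d, f}, {e, f}, {d, e, f}.
Intersecting these: cl(A) = {f}.
∂A = cl(A) ∖ int(A) = {f} ∖ ∅ = {f}.


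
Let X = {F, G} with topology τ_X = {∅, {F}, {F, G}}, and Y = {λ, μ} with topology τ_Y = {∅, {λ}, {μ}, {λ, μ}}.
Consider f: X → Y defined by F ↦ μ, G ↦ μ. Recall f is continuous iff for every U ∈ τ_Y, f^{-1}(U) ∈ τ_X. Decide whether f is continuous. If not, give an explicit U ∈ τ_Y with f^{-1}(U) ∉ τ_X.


f IS continuous.

Compute f^{-1}(U) for each U ∈ τ_Y:
  U = ∅: f^{-1}(U) = ∅ ∈ τ_X ✓.
  U = {λ}: f^{-1}(U) = ∅ ∈ τ_X ✓.
  U = {μ}: f^{-1}(U) = {F, G} ∈ τ_X ✓.
  U = {λ, μ}: f^{-1}(U) = {F, G} ∈ τ_X ✓.
Every preimage lies in τ_X, so f IS continuous.


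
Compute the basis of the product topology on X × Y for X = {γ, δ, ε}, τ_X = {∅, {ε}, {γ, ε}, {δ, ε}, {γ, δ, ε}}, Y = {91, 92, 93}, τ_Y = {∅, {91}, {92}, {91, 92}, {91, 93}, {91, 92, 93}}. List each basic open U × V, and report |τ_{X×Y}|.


Basis B = {∅ × ∅, {ε} × {91}, {ε} × {92}, {γ, ε} × {91}, {γ, ε} × {92}, {δ, ε} × {91}, {δ, ε} × {92}, {ε} × {91, 92}, {ε} × {91, 93}, {γ, δ, ε} × {91}, {γ, δ, ε} × {92}, {ε} × {91, 92, 93}, {γ, ε} × {91, 92}, {γ, ε} × {91, 93}, {δ, ε} × {91, 92}, {δ, ε} × {91, 93}, {γ, ε} × {91, 92, 93}, {γ, δ, ε} × {91, 92}, {γ, δ, ε} × {91, 93}, {δ, ε} × {91, 92, 93}, {γ, δ, ε} × {91, 92, 93}}; |τ_{X×Y}| = 70.

Enumerate products U × V with U ∈ τ_X, V ∈ τ_Y (deduplicated):
  ∅ × ∅ = {} (∅)
  {ε} × {91} = {(ε,91)}
  {ε} × {92} = {(ε,92)}
  {γ, ε} × {91} = {(γ,91), (ε,91)}
  {γ, ε} × {92} = {(γ,92), (ε,92)}
  {δ, ε} × {91} = {(δ,91), (ε,91)}
  {δ, ε} × {92} = {(δ,92), (ε,92)}
  {ε} × {91, 92} = {(ε,91), (ε,92)}
  {ε} × {91, 93} = {(ε,91), (ε,93)}
  {γ, δ, ε} × {91} = {(γ,91), (δ,91), (ε,91)}
  {γ, δ, ε} × {92} = {(γ,92), (δ,92), (ε,92)}
  {ε} × {91, 92, 93} = {(ε,91), (ε,92), (ε,93)}
  {γ, ε} × {91, 92} = {(γ,91), (γ,92), (ε,91), (ε,92)}
  {γ, ε} × {91, 93} = {(γ,91), (γ,93), (ε,91), (ε,93)}
  {δ, ε} × {91, 92} = {(δ,91), (δ,92), (ε,91), (ε,92)}
  {δ, ε} × {91, 93} = {(δ,91), (δ,93), (ε,91), (ε,93)}
  {γ, ε} × {91, 92, 93} = {(γ,91), (γ,92), (γ,93), (ε,91), (ε,92), (ε,93)}
  {γ, δ, ε} × {91, 92} = {(γ,91), (γ,92), (δ,91), (δ,92), (ε,91), (ε,92)}
  {γ, δ, ε} × {91, 93} = {(γ,91), (γ,93), (δ,91), (δ,93), (ε,91), (ε,93)}
  {δ, ε} × {91, 92, 93} = {(δ,91), (δ,92), (δ,93), (ε,91), (ε,92), (ε,93)}
  {γ, δ, ε} × {91, 92, 93} = {(γ,91), (γ,92), (γ,93), (δ,91), (δ,92), (δ,93), (ε,91), (ε,92), (ε,93)}
These 21 distinct sets form the basis B.
Close under arbitrary unions to get τ_{X×Y}; counting gives |τ_{X×Y}| = 70.


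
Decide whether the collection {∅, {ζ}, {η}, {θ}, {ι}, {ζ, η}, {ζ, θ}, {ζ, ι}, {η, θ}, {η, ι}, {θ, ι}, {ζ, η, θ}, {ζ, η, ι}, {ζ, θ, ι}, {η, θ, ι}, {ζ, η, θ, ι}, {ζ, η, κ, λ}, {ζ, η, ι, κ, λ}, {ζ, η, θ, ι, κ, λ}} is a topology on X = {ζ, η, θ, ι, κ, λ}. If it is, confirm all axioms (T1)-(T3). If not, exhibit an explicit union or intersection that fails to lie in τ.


τ is NOT a topology on X.

Axiom (T1): ∅ ∈ τ? Yes; X ∈ τ? Yes.
Axiom (T2/T3): check pairwise unions and intersections of members of τ.
Counterexample for (T2): {θ} ∪ {ζ, η, κ, λ} = {ζ, η, θ, κ, λ} ∉ τ. Therefore τ is NOT a topology.


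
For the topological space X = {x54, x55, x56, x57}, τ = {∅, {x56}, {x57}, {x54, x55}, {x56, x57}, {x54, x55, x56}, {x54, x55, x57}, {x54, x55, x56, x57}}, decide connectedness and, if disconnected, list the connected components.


(X, τ) is disconnected; components = [{x56}, {x57}, {x54, x55}].

Find clopen sets (U ∈ τ with X ∖ U ∈ τ):
  U = ∅, X ∖ U = {x54, x55, x56, x57} — both open, so U is clopen.
  U = {x56}, X ∖ U = {x54, x55, x57} — both open, so U is clopen.
  U = {x57}, X ∖ U = {x54, x55, x56} — both open, so U is clopen.
  U = {x54, x55}, X ∖ U = {x56, x57} — both open, so U is clopen.
  U = {x56, x57}, X ∖ U = {x54, x55} — both open, so U is clopen.
  U = {x54, x55, x56}, X ∖ U = {x57} — both open, so U is clopen.
  U = {x54, x55, x57}, X ∖ U = {x56} — both open, so U is clopen.
  U = {x54, x55, x56, x57}, X ∖ U = ∅ — both open, so U is clopen.
Nontrivial clopen(s) exist: e.g. {x54, x55, x57}. So (X, τ) is disconnected.
Compute connected components by grouping points that agree on all clopens:
  component: {x56}
  component: {x57}
  component: {x54, x55}


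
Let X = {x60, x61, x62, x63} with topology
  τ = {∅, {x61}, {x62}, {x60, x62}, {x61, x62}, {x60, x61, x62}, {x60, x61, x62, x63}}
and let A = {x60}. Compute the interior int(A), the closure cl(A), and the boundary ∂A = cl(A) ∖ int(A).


int(A) = ∅, cl(A) = {x60, x63}, ∂A = {x60, x63}.

Closed sets in (X, τ) are complements of opens:
  closed(X, τ) = {∅, {x63}, {x60, x63}, {x61, x63}, {x60, x61, x63}, {x60, x62, x63}, {x60, x61, x62, x63}}.
int(A) = ⋃ {U ∈ τ : U ⊆ A}. Opens contained in A: ∅.
Taking the union of these: int(A) = ∅.
cl(A) = ⋂ {C closed : A ⊆ C}. Closed sets containing A: {x60, x63}, {x60, x61, x63}, {x60, x62, x63}, {x60, x61, x62, x63}.
Intersecting these: cl(A) = {x60, x63}.
∂A = cl(A) ∖ int(A) = {x60, x63} ∖ ∅ = {x60, x63}.


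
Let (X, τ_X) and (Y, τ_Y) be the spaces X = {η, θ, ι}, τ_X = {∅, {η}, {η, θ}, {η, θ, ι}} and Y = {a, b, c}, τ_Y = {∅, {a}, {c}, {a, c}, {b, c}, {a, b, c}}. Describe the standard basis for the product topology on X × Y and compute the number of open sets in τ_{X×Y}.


Basis B = {∅ × ∅, {η} × {a}, {η} × {c}, {η} × {a, c}, {η, θ} × {a}, {η} × {b, c}, {η, θ} × {c}, {η} × {a, b, c}, {η, θ, ι} × {a}, {η, θ, ι} × {c}, {η, θ} × {a, c}, {η, θ} × {b, c}, {η, θ} × {a, b, c}, {η, θ, ι} × {a, c}, {η, θ, ι} × {b, c}, {η, θ, ι} × {a, b, c}}; |τ_{X×Y}| = 40.

Enumerate products U × V with U ∈ τ_X, V ∈ τ_Y (deduplicated):
  ∅ × ∅ = {} (∅)
  {η} × {a} = {(η,a)}
  {η} × {c} = {(η,c)}
  {η} × {a, c} = {(η,a), (η,c)}
  {η, θ} × {a} = {(η,a), (θ,a)}
  {η} × {b, c} = {(η,b), (η,c)}
  {η, θ} × {c} = {(η,c), (θ,c)}
  {η} × {a, b, c} = {(η,a), (η,b), (η,c)}
  {η, θ, ι} × {a} = {(η,a), (θ,a), (ι,a)}
  {η, θ, ι} × {c} = {(η,c), (θ,c), (ι,c)}
  {η, θ} × {a, c} = {(η,a), (η,c), (θ,a), (θ,c)}
  {η, θ} × {b, c} = {(η,b), (η,c), (θ,b), (θ,c)}
  {η, θ} × {a, b, c} = {(η,a), (η,b), (η,c), (θ,a), (θ,b), (θ,c)}
  {η, θ, ι} × {a, c} = {(η,a), (η,c), (θ,a), (θ,c), (ι,a), (ι,c)}
  {η, θ, ι} × {b, c} = {(η,b), (η,c), (θ,b), (θ,c), (ι,b), (ι,c)}
  {η, θ, ι} × {a, b, c} = {(η,a), (η,b), (η,c), (θ,a), (θ,b), (θ,c), (ι,a), (ι,b), (ι,c)}
These 16 distinct sets form the basis B.
Close under arbitrary unions to get τ_{X×Y}; counting gives |τ_{X×Y}| = 40.


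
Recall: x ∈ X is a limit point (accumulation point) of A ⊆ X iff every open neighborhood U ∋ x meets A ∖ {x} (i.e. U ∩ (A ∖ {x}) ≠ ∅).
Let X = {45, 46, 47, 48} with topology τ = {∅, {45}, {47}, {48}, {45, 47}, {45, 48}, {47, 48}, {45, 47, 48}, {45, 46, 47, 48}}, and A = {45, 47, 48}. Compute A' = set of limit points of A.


A' = {46}

For each x ∈ X, list the open sets U ∈ τ with x ∈ U, then check whether U ∩ (A ∖ {x}) ≠ ∅ for every such U.
  x = 45: open {45} ∋ x has {45} ∩ (A ∖ {45}) = ∅, so x is NOT a limit point.
  x = 46: opens ∋ x are {45, 46, 47, 48}; each meets A ∖ {46}, so x IS a limit point.
  x = 47: open {47} ∋ x has {47} ∩ (A ∖ {47}) = ∅, so x is NOT a limit point.
  x = 48: open {48} ∋ x has {48} ∩ (A ∖ {48}) = ∅, so x is NOT a limit point.
Collecting: A' = {46}.


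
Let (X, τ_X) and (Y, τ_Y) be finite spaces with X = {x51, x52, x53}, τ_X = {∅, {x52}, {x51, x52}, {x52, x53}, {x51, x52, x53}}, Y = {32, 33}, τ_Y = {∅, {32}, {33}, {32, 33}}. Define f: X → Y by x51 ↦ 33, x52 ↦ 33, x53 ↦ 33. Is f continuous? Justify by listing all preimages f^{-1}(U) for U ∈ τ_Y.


f IS continuous.

Compute f^{-1}(U) for each U ∈ τ_Y:
  U = ∅: f^{-1}(U) = ∅ ∈ τ_X ✓.
  U = {32}: f^{-1}(U) = ∅ ∈ τ_X ✓.
  U = {33}: f^{-1}(U) = {x51, x52, x53} ∈ τ_X ✓.
  U = {32, 33}: f^{-1}(U) = {x51, x52, x53} ∈ τ_X ✓.
Every preimage lies in τ_X, so f IS continuous.


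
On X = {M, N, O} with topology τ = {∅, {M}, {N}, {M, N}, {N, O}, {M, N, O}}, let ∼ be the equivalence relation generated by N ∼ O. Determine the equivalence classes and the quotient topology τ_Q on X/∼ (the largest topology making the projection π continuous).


X/∼ = {[M], [N=O]}; |τ_Q| = 4.

Equivalence classes: [M], [N=O].
Quotient map π: X → X/∼ sends M ↦ [M], N ↦ [N=O], O ↦ [N=O].
For each subset V ⊆ X/∼, compute π^{-1}(V) ⊆ X and check whether π^{-1}(V) ∈ τ. V is open in τ_Q iff π^{-1}(V) ∈ τ.
  V = {}: π^{-1}(V) = ∅ ∈ τ ✓.
  V = {[M]}: π^{-1}(V) = {M} ∈ τ ✓.
  V = {[N=O]}: π^{-1}(V) = {N, O} ∈ τ ✓.
  V = {[M], [N=O]}: π^{-1}(V) = {M, N, O} ∈ τ ✓.
Open sets in the quotient: τ_Q = {{}, {[M]}, {[N=O]}, {[M], [N=O]}} (4 elements).


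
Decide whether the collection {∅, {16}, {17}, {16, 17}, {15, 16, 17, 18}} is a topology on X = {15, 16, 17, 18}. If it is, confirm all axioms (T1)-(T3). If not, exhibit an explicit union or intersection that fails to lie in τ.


τ IS a topology on X.

Axiom (T1): ∅ ∈ τ? Yes; X ∈ τ? Yes.
Axiom (T2/T3): check pairwise unions and intersections of members of τ.
All pairwise intersections and unions checked — each lies in τ. Therefore τ satisfies (T1), (T2), (T3): it IS a topology on X.


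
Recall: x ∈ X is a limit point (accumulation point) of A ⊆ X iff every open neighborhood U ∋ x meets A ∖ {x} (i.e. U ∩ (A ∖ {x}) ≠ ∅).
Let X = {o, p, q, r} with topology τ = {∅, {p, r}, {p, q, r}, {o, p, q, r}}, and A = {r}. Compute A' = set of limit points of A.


A' = {o, p, q}

For each x ∈ X, list the open sets U ∈ τ with x ∈ U, then check whether U ∩ (A ∖ {x}) ≠ ∅ for every such U.
  x = o: opens ∋ x are {o, p, q, r}; each meets A ∖ {o}, so x IS a limit point.
  x = p: opens ∋ x are {p, r}, {p, q, r}, {o, p, q, r}; each meets A ∖ {p}, so x IS a limit point.
  x = q: opens ∋ x are {p, q, r}, {o, p, q, r}; each meets A ∖ {q}, so x IS a limit point.
  x = r: open {p, r} ∋ x has {p, r} ∩ (A ∖ {r}) = ∅, so x is NOT a limit point.
Collecting: A' = {o, p, q}.


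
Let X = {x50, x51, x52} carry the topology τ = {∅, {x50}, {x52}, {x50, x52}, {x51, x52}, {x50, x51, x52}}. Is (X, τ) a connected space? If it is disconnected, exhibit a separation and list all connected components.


(X, τ) is disconnected; components = [{x50}, {x51, x52}].

Find clopen sets (U ∈ τ with X ∖ U ∈ τ):
  U = ∅, X ∖ U = {x50, x51, x52} — both open, so U is clopen.
  U = {x50}, X ∖ U = {x51, x52} — both open, so U is clopen.
  U = {x51, x52}, X ∖ U = {x50} — both open, so U is clopen.
  U = {x50, x51, x52}, X ∖ U = ∅ — both open, so U is clopen.
Nontrivial clopen(s) exist: e.g. {x51, x52}. So (X, τ) is disconnected.
Compute connected components by grouping points that agree on all clopens:
  component: {x50}
  component: {x51, x52}


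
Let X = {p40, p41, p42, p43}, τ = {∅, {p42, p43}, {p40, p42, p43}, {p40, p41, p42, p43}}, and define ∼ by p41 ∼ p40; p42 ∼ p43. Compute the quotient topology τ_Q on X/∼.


X/∼ = {[p40=p41], [p42=p43]}; |τ_Q| = 3.

Equivalence classes: [p40=p41], [p42=p43].
Quotient map π: X → X/∼ sends p40 ↦ [p40=p41], p41 ↦ [p40=p41], p42 ↦ [p42=p43], p43 ↦ [p42=p43].
For each subset V ⊆ X/∼, compute π^{-1}(V) ⊆ X and check whether π^{-1}(V) ∈ τ. V is open in τ_Q iff π^{-1}(V) ∈ τ.
  V = {}: π^{-1}(V) = ∅ ∈ τ ✓.
  V = {[p40=p41]}: π^{-1}(V) = {p40, p41} ∉ τ ✗.
  V = {[p42=p43]}: π^{-1}(V) = {p42, p43} ∈ τ ✓.
  V = {[p40=p41], [p42=p43]}: π^{-1}(V) = {p40, p41, p42, p43} ∈ τ ✓.
Open sets in the quotient: τ_Q = {{}, {[p42=p43]}, {[p40=p41], [p42=p43]}} (3 elements).


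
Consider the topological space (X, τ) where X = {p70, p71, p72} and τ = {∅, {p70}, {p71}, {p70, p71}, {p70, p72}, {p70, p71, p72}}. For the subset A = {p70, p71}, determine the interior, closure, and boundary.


int(A) = {p70, p71}, cl(A) = {p70, p71, p72}, ∂A = {p72}.

Closed sets in (X, τ) are complements of opens:
  closed(X, τ) = {∅, {p71}, {p72}, {p70, p72}, {p71, p72}, {p70, p71, p72}}.
int(A) = ⋃ {U ∈ τ : U ⊆ A}. Opens contained in A: ∅, {p70}, {p71}, {p70, p71}.
Taking the union of these: int(A) = {p70, p71}.
cl(A) = ⋂ {C closed : A ⊆ C}. Closed sets containing A: {p70, p71, p72}.
Intersecting these: cl(A) = {p70, p71, p72}.
∂A = cl(A) ∖ int(A) = {p70, p71, p72} ∖ {p70, p71} = {p72}.


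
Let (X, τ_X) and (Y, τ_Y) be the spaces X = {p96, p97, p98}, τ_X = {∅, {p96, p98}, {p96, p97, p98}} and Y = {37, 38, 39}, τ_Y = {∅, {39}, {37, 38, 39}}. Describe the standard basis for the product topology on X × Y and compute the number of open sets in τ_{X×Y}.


Basis B = {∅ × ∅, {p96, p98} × {39}, {p96, p97, p98} × {39}, {p96, p98} × {37, 38, 39}, {p96, p97, p98} × {37, 38, 39}}; |τ_{X×Y}| = 6.

Enumerate products U × V with U ∈ τ_X, V ∈ τ_Y (deduplicated):
  ∅ × ∅ = {} (∅)
  {p96, p98} × {39} = {(p96,39), (p98,39)}
  {p96, p97, p98} × {39} = {(p96,39), (p97,39), (p98,39)}
  {p96, p98} × {37, 38, 39} = {(p96,37), (p96,38), (p96,39), (p98,37), (p98,38), (p98,39)}
  {p96, p97, p98} × {37, 38, 39} = {(p96,37), (p96,38), (p96,39), (p97,37), (p97,38), (p97,39), (p98,37), (p98,38), (p98,39)}
These 5 distinct sets form the basis B.
Close under arbitrary unions to get τ_{X×Y}; counting gives |τ_{X×Y}| = 6.


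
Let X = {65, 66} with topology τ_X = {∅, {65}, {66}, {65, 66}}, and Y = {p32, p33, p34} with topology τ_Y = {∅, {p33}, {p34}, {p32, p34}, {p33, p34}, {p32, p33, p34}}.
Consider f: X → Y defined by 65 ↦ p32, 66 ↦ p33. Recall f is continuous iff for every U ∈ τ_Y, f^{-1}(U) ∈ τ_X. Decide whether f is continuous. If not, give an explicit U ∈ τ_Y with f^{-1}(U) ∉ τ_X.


f IS continuous.

Compute f^{-1}(U) for each U ∈ τ_Y:
  U = ∅: f^{-1}(U) = ∅ ∈ τ_X ✓.
  U = {p33}: f^{-1}(U) = {66} ∈ τ_X ✓.
  U = {p34}: f^{-1}(U) = ∅ ∈ τ_X ✓.
  U = {p32, p34}: f^{-1}(U) = {65} ∈ τ_X ✓.
  U = {p33, p34}: f^{-1}(U) = {66} ∈ τ_X ✓.
  U = {p32, p33, p34}: f^{-1}(U) = {65, 66} ∈ τ_X ✓.
Every preimage lies in τ_X, so f IS continuous.


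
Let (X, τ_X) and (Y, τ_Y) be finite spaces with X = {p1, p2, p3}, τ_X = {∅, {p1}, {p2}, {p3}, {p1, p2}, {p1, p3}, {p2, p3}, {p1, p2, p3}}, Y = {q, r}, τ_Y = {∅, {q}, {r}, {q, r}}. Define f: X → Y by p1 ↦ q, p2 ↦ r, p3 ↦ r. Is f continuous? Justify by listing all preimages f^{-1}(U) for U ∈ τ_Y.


f IS continuous.

Compute f^{-1}(U) for each U ∈ τ_Y:
  U = ∅: f^{-1}(U) = ∅ ∈ τ_X ✓.
  U = {q}: f^{-1}(U) = {p1} ∈ τ_X ✓.
  U = {r}: f^{-1}(U) = {p2, p3} ∈ τ_X ✓.
  U = {q, r}: f^{-1}(U) = {p1, p2, p3} ∈ τ_X ✓.
Every preimage lies in τ_X, so f IS continuous.


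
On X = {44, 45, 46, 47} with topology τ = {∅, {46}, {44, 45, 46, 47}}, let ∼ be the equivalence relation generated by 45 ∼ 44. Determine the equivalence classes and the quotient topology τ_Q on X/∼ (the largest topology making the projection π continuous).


X/∼ = {[44=45], [46], [47]}; |τ_Q| = 3.

Equivalence classes: [44=45], [46], [47].
Quotient map π: X → X/∼ sends 44 ↦ [44=45], 45 ↦ [44=45], 46 ↦ [46], 47 ↦ [47].
For each subset V ⊆ X/∼, compute π^{-1}(V) ⊆ X and check whether π^{-1}(V) ∈ τ. V is open in τ_Q iff π^{-1}(V) ∈ τ.
  V = {}: π^{-1}(V) = ∅ ∈ τ ✓.
  V = {[44=45]}: π^{-1}(V) = {44, 45} ∉ τ ✗.
  V = {[46]}: π^{-1}(V) = {46} ∈ τ ✓.
  V = {[44=45], [46]}: π^{-1}(V) = {44, 45, 46} ∉ τ ✗.
  V = {[47]}: π^{-1}(V) = {47} ∉ τ ✗.
  V = {[44=45], [47]}: π^{-1}(V) = {44, 45, 47} ∉ τ ✗.
  V = {[46], [47]}: π^{-1}(V) = {46, 47} ∉ τ ✗.
  V = {[44=45], [46], [47]}: π^{-1}(V) = {44, 45, 46, 47} ∈ τ ✓.
Open sets in the quotient: τ_Q = {{}, {[46]}, {[44=45], [46], [47]}} (3 elements).


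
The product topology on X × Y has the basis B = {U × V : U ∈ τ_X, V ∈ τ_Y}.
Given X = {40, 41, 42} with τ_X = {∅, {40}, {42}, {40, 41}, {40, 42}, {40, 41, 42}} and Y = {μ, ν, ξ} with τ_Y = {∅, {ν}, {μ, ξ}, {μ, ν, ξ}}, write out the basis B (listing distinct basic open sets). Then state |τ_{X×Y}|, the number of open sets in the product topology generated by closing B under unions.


Basis B = {∅ × ∅, {40} × {ν}, {42} × {ν}, {40} × {μ, ξ}, {40, 41} × {ν}, {40, 42} × {ν}, {42} × {μ, ξ}, {40} × {μ, ν, ξ}, {40, 41, 42} × {ν}, {42} × {μ, ν, ξ}, {40, 41} × {μ, ξ}, {40, 42} × {μ, ξ}, {40, 41} × {μ, ν, ξ}, {40, 42} × {μ, ν, ξ}, {40, 41, 42} × {μ, ξ}, {40, 41, 42} × {μ, ν, ξ}}; |τ_{X×Y}| = 36.

Enumerate products U × V with U ∈ τ_X, V ∈ τ_Y (deduplicated):
  ∅ × ∅ = {} (∅)
  {40} × {ν} = {(40,ν)}
  {42} × {ν} = {(42,ν)}
  {40} × {μ, ξ} = {(40,μ), (40,ξ)}
  {40, 41} × {ν} = {(40,ν), (41,ν)}
  {40, 42} × {ν} = {(40,ν), (42,ν)}
  {42} × {μ, ξ} = {(42,μ), (42,ξ)}
  {40} × {μ, ν, ξ} = {(40,μ), (40,ν), (40,ξ)}
  {40, 41, 42} × {ν} = {(40,ν), (41,ν), (42,ν)}
  {42} × {μ, ν, ξ} = {(42,μ), (42,ν), (42,ξ)}
  {40, 41} × {μ, ξ} = {(40,μ), (40,ξ), (41,μ), (41,ξ)}
  {40, 42} × {μ, ξ} = {(40,μ), (40,ξ), (42,μ), (42,ξ)}
  {40, 41} × {μ, ν, ξ} = {(40,μ), (40,ν), (40,ξ), (41,μ), (41,ν), (41,ξ)}
  {40, 42} × {μ, ν, ξ} = {(40,μ), (40,ν), (40,ξ), (42,μ), (42,ν), (42,ξ)}
  {40, 41, 42} × {μ, ξ} = {(40,μ), (40,ξ), (41,μ), (41,ξ), (42,μ), (42,ξ)}
  {40, 41, 42} × {μ, ν, ξ} = {(40,μ), (40,ν), (40,ξ), (41,μ), (41,ν), (41,ξ), (42,μ), (42,ν), (42,ξ)}
These 16 distinct sets form the basis B.
Close under arbitrary unions to get τ_{X×Y}; counting gives |τ_{X×Y}| = 36.


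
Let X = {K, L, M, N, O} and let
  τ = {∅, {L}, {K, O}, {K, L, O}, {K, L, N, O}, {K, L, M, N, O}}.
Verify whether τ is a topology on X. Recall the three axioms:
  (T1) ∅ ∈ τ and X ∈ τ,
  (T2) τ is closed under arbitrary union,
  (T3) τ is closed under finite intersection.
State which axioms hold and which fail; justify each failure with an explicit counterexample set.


τ IS a topology on X.

Axiom (T1): ∅ ∈ τ? Yes; X ∈ τ? Yes.
Axiom (T2/T3): check pairwise unions and intersections of members of τ.
All pairwise intersections and unions checked — each lies in τ. Therefore τ satisfies (T1), (T2), (T3): it IS a topology on X.


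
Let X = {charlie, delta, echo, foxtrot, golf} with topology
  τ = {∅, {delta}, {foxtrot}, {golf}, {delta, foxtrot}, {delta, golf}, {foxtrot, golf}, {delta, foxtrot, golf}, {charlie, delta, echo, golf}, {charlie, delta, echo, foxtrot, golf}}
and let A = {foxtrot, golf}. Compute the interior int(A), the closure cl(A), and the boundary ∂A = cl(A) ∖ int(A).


int(A) = {foxtrot, golf}, cl(A) = {charlie, echo, foxtrot, golf}, ∂A = {charlie, echo}.

Closed sets in (X, τ) are complements of opens:
  closed(X, τ) = {∅, {foxtrot}, {charlie, echo}, {charlie, delta, echo}, {charlie, echo, foxtrot}, {charlie, echo, golf}, {charlie, delta, echo, foxtrot}, {charlie, delta, echo, golf}, {charlie, echo, foxtrot, golf}, {charlie, delta, echo, foxtrot, golf}}.
int(A) = ⋃ {U ∈ τ : U ⊆ A}. Opens contained in A: ∅, {foxtrot}, {golf}, {foxtrot, golf}.
Taking the union of these: int(A) = {foxtrot, golf}.
cl(A) = ⋂ {C closed : A ⊆ C}. Closed sets containing A: {charlie, echo, foxtrot, golf}, {charlie, delta, echo, foxtrot, golf}.
Intersecting these: cl(A) = {charlie, echo, foxtrot, golf}.
∂A = cl(A) ∖ int(A) = {charlie, echo, foxtrot, golf} ∖ {foxtrot, golf} = {charlie, echo}.


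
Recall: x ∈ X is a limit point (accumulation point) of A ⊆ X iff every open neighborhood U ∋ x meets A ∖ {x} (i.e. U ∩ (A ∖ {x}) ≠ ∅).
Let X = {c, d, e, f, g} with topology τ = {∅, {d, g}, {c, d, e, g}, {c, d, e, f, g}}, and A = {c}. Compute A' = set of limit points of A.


A' = {e, f}

For each x ∈ X, list the open sets U ∈ τ with x ∈ U, then check whether U ∩ (A ∖ {x}) ≠ ∅ for every such U.
  x = c: open {c, d, e, g} ∋ x has {c, d, e, g} ∩ (A ∖ {c}) = ∅, so x is NOT a limit point.
  x = d: open {d, g} ∋ x has {d, g} ∩ (A ∖ {d}) = ∅, so x is NOT a limit point.
  x = e: opens ∋ x are {c, d, e, g}, {c, d, e, f, g}; each meets A ∖ {e}, so x IS a limit point.
  x = f: opens ∋ x are {c, d, e, f, g}; each meets A ∖ {f}, so x IS a limit point.
  x = g: open {d, g} ∋ x has {d, g} ∩ (A ∖ {g}) = ∅, so x is NOT a limit point.
Collecting: A' = {e, f}.


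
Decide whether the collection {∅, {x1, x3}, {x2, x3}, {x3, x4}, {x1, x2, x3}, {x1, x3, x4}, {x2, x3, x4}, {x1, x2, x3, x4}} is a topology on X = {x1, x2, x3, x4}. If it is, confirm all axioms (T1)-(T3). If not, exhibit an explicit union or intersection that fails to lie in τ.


τ is NOT a topology on X.

Axiom (T1): ∅ ∈ τ? Yes; X ∈ τ? Yes.
Axiom (T2/T3): check pairwise unions and intersections of members of τ.
Counterexample for (T3): {x1, x3} ∩ {x2, x3} = {x3} ∉ τ. Therefore τ is NOT a topology.


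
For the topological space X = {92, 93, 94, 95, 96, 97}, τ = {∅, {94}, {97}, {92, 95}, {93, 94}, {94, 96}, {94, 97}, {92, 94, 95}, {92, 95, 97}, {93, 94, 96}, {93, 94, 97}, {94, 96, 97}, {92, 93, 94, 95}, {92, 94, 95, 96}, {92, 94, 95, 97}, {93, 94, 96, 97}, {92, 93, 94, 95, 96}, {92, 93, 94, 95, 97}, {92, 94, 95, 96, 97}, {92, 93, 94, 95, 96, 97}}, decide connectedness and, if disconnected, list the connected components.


(X, τ) is disconnected; components = [{97}, {92, 95}, {93, 94, 96}].

Find clopen sets (U ∈ τ with X ∖ U ∈ τ):
  U = ∅, X ∖ U = {92, 93, 94, 95, 96, 97} — both open, so U is clopen.
  U = {97}, X ∖ U = {92, 93, 94, 95, 96} — both open, so U is clopen.
  U = {92, 95}, X ∖ U = {93, 94, 96, 97} — both open, so U is clopen.
  U = {92, 95, 97}, X ∖ U = {93, 94, 96} — both open, so U is clopen.
  U = {93, 94, 96}, X ∖ U = {92, 95, 97} — both open, so U is clopen.
  U = {93, 94, 96, 97}, X ∖ U = {92, 95} — both open, so U is clopen.
  U = {92, 93, 94, 95, 96}, X ∖ U = {97} — both open, so U is clopen.
  U = {92, 93, 94, 95, 96, 97}, X ∖ U = ∅ — both open, so U is clopen.
Nontrivial clopen(s) exist: e.g. {92, 95}. So (X, τ) is disconnected.
Compute connected components by grouping points that agree on all clopens:
  component: {97}
  component: {92, 95}
  component: {93, 94, 96}


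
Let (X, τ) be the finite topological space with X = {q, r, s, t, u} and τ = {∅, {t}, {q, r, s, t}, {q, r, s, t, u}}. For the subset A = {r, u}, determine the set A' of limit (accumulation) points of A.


A' = {q, s, u}

For each x ∈ X, list the open sets U ∈ τ with x ∈ U, then check whether U ∩ (A ∖ {x}) ≠ ∅ for every such U.
  x = q: opens ∋ x are {q, r, s, t}, {q, r, s, t, u}; each meets A ∖ {q}, so x IS a limit point.
  x = r: open {q, r, s, t} ∋ x has {q, r, s, t} ∩ (A ∖ {r}) = ∅, so x is NOT a limit point.
  x = s: opens ∋ x are {q, r, s, t}, {q, r, s, t, u}; each meets A ∖ {s}, so x IS a limit point.
  x = t: open {t} ∋ x has {t} ∩ (A ∖ {t}) = ∅, so x is NOT a limit point.
  x = u: opens ∋ x are {q, r, s, t, u}; each meets A ∖ {u}, so x IS a limit point.
Collecting: A' = {q, s, u}.


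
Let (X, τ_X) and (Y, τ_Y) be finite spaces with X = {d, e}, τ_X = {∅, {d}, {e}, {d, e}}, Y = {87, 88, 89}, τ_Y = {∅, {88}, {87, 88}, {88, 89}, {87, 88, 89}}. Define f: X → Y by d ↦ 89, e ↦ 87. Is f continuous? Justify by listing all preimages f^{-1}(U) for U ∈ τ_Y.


f IS continuous.

Compute f^{-1}(U) for each U ∈ τ_Y:
  U = ∅: f^{-1}(U) = ∅ ∈ τ_X ✓.
  U = {88}: f^{-1}(U) = ∅ ∈ τ_X ✓.
  U = {87, 88}: f^{-1}(U) = {e} ∈ τ_X ✓.
  U = {88, 89}: f^{-1}(U) = {d} ∈ τ_X ✓.
  U = {87, 88, 89}: f^{-1}(U) = {d, e} ∈ τ_X ✓.
Every preimage lies in τ_X, so f IS continuous.


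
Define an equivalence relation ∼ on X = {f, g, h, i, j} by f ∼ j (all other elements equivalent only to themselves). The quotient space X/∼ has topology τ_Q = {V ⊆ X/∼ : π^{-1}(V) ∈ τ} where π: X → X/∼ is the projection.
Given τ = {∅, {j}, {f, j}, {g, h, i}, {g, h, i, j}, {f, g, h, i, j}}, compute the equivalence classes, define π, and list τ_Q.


X/∼ = {[f=j], [g], [h], [i]}; |τ_Q| = 4.

Equivalence classes: [f=j], [g], [h], [i].
Quotient map π: X → X/∼ sends f ↦ [f=j], g ↦ [g], h ↦ [h], i ↦ [i], j ↦ [f=j].
For each subset V ⊆ X/∼, compute π^{-1}(V) ⊆ X and check whether π^{-1}(V) ∈ τ. V is open in τ_Q iff π^{-1}(V) ∈ τ.
  V = {}: π^{-1}(V) = ∅ ∈ τ ✓.
  V = {[f=j]}: π^{-1}(V) = {f, j} ∈ τ ✓.
  V = {[g]}: π^{-1}(V) = {g} ∉ τ ✗.
  V = {[f=j], [g]}: π^{-1}(V) = {f, g, j} ∉ τ ✗.
  V = {[h]}: π^{-1}(V) = {h} ∉ τ ✗.
  V = {[f=j], [h]}: π^{-1}(V) = {f, h, j} ∉ τ ✗.
  V = {[g], [h]}: π^{-1}(V) = {g, h} ∉ τ ✗.
  V = {[f=j], [g], [h]}: π^{-1}(V) = {f, g, h, j} ∉ τ ✗.
  V = {[i]}: π^{-1}(V) = {i} ∉ τ ✗.
  V = {[f=j], [i]}: π^{-1}(V) = {f, i, j} ∉ τ ✗.
  V = {[g], [i]}: π^{-1}(V) = {g, i} ∉ τ ✗.
  V = {[f=j], [g], [i]}: π^{-1}(V) = {f, g, i, j} ∉ τ ✗.
  V = {[h], [i]}: π^{-1}(V) = {h, i} ∉ τ ✗.
  V = {[f=j], [h], [i]}: π^{-1}(V) = {f, h, i, j} ∉ τ ✗.
  V = {[g], [h], [i]}: π^{-1}(V) = {g, h, i} ∈ τ ✓.
  V = {[f=j], [g], [h], [i]}: π^{-1}(V) = {f, g, h, i, j} ∈ τ ✓.
Open sets in the quotient: τ_Q = {{}, {[f=j]}, {[g], [h], [i]}, {[f=j], [g], [h], [i]}} (4 elements).


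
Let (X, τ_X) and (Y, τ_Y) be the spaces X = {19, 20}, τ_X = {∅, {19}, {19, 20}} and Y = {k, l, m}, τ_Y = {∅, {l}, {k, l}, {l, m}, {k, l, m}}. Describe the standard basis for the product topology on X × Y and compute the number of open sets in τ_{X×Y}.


Basis B = {∅ × ∅, {19} × {l}, {19} × {k, l}, {19} × {l, m}, {19, 20} × {l}, {19} × {k, l, m}, {19, 20} × {k, l}, {19, 20} × {l, m}, {19, 20} × {k, l, m}}; |τ_{X×Y}| = 14.

Enumerate products U × V with U ∈ τ_X, V ∈ τ_Y (deduplicated):
  ∅ × ∅ = {} (∅)
  {19} × {l} = {(19,l)}
  {19} × {k, l} = {(19,k), (19,l)}
  {19} × {l, m} = {(19,l), (19,m)}
  {19, 20} × {l} = {(19,l), (20,l)}
  {19} × {k, l, m} = {(19,k), (19,l), (19,m)}
  {19, 20} × {k, l} = {(19,k), (19,l), (20,k), (20,l)}
  {19, 20} × {l, m} = {(19,l), (19,m), (20,l), (20,m)}
  {19, 20} × {k, l, m} = {(19,k), (19,l), (19,m), (20,k), (20,l), (20,m)}
These 9 distinct sets form the basis B.
Close under arbitrary unions to get τ_{X×Y}; counting gives |τ_{X×Y}| = 14.


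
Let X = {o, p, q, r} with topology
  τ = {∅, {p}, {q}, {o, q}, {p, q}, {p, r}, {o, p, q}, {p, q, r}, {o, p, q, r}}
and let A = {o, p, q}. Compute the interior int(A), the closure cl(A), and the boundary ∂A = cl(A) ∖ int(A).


int(A) = {o, p, q}, cl(A) = {o, p, q, r}, ∂A = {r}.

Closed sets in (X, τ) are complements of opens:
  closed(X, τ) = {∅, {o}, {r}, {o, q}, {o, r}, {p, r}, {o, p, r}, {o, q, r}, {o, p, q, r}}.
int(A) = ⋃ {U ∈ τ : U ⊆ A}. Opens contained in A: ∅, {p}, {q}, {o, q}, {p, q}, {o, p, q}.
Taking the union of these: int(A) = {o, p, q}.
cl(A) = ⋂ {C closed : A ⊆ C}. Closed sets containing A: {o, p, q, r}.
Intersecting these: cl(A) = {o, p, q, r}.
∂A = cl(A) ∖ int(A) = {o, p, q, r} ∖ {o, p, q} = {r}.


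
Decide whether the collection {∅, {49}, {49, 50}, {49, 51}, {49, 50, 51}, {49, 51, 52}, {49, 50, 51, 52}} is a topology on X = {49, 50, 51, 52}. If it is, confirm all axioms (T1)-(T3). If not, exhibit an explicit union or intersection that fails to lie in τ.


τ IS a topology on X.

Axiom (T1): ∅ ∈ τ? Yes; X ∈ τ? Yes.
Axiom (T2/T3): check pairwise unions and intersections of members of τ.
All pairwise intersections and unions checked — each lies in τ. Therefore τ satisfies (T1), (T2), (T3): it IS a topology on X.


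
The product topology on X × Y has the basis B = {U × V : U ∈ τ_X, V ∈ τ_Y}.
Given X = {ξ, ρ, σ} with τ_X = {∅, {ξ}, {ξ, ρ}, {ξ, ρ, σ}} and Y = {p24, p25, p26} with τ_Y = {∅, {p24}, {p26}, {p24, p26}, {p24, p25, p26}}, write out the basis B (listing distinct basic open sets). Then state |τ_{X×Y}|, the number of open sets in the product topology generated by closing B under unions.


Basis B = {∅ × ∅, {ξ} × {p24}, {ξ} × {p26}, {ξ} × {p24, p26}, {ξ, ρ} × {p24}, {ξ, ρ} × {p26}, {ξ} × {p24, p25, p26}, {ξ, ρ, σ} × {p24}, {ξ, ρ, σ} × {p26}, {ξ, ρ} × {p24, p26}, {ξ, ρ} × {p24, p25, p26}, {ξ, ρ, σ} × {p24, p26}, {ξ, ρ, σ} × {p24, p25, p26}}; |τ_{X×Y}| = 30.

Enumerate products U × V with U ∈ τ_X, V ∈ τ_Y (deduplicated):
  ∅ × ∅ = {} (∅)
  {ξ} × {p24} = {(ξ,p24)}
  {ξ} × {p26} = {(ξ,p26)}
  {ξ} × {p24, p26} = {(ξ,p24), (ξ,p26)}
  {ξ, ρ} × {p24} = {(ξ,p24), (ρ,p24)}
  {ξ, ρ} × {p26} = {(ξ,p26), (ρ,p26)}
  {ξ} × {p24, p25, p26} = {(ξ,p24), (ξ,p25), (ξ,p26)}
  {ξ, ρ, σ} × {p24} = {(ξ,p24), (ρ,p24), (σ,p24)}
  {ξ, ρ, σ} × {p26} = {(ξ,p26), (ρ,p26), (σ,p26)}
  {ξ, ρ} × {p24, p26} = {(ξ,p24), (ξ,p26), (ρ,p24), (ρ,p26)}
  {ξ, ρ} × {p24, p25, p26} = {(ξ,p24), (ξ,p25), (ξ,p26), (ρ,p24), (ρ,p25), (ρ,p26)}
  {ξ, ρ, σ} × {p24, p26} = {(ξ,p24), (ξ,p26), (ρ,p24), (ρ,p26), (σ,p24), (σ,p26)}
  {ξ, ρ, σ} × {p24, p25, p26} = {(ξ,p24), (ξ,p25), (ξ,p26), (ρ,p24), (ρ,p25), (ρ,p26), (σ,p24), (σ,p25), (σ,p26)}
These 13 distinct sets form the basis B.
Close under arbitrary unions to get τ_{X×Y}; counting gives |τ_{X×Y}| = 30.
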